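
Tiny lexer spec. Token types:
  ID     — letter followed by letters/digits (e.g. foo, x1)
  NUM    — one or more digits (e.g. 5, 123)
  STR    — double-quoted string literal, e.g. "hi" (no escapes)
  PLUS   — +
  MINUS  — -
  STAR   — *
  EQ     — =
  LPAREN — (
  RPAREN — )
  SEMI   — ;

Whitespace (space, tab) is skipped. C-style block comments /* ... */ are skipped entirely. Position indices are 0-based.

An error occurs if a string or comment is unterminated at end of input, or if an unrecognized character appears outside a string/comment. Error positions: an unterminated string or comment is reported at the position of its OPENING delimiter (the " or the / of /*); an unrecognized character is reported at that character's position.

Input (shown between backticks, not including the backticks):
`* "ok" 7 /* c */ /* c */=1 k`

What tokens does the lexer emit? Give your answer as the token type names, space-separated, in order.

pos=0: emit STAR '*'
pos=2: enter STRING mode
pos=2: emit STR "ok" (now at pos=6)
pos=7: emit NUM '7' (now at pos=8)
pos=9: enter COMMENT mode (saw '/*')
exit COMMENT mode (now at pos=16)
pos=17: enter COMMENT mode (saw '/*')
exit COMMENT mode (now at pos=24)
pos=24: emit EQ '='
pos=25: emit NUM '1' (now at pos=26)
pos=27: emit ID 'k' (now at pos=28)
DONE. 6 tokens: [STAR, STR, NUM, EQ, NUM, ID]

Answer: STAR STR NUM EQ NUM ID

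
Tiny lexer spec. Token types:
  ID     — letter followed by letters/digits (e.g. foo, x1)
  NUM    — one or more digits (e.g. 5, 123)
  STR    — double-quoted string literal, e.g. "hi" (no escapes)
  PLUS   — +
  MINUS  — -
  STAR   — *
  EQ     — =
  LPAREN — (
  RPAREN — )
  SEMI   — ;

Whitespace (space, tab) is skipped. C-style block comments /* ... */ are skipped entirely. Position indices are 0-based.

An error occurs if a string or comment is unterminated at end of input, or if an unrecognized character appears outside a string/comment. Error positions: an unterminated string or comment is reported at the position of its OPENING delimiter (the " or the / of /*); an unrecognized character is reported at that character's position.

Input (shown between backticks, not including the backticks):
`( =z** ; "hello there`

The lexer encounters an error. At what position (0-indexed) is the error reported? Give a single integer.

Answer: 9

Derivation:
pos=0: emit LPAREN '('
pos=2: emit EQ '='
pos=3: emit ID 'z' (now at pos=4)
pos=4: emit STAR '*'
pos=5: emit STAR '*'
pos=7: emit SEMI ';'
pos=9: enter STRING mode
pos=9: ERROR — unterminated string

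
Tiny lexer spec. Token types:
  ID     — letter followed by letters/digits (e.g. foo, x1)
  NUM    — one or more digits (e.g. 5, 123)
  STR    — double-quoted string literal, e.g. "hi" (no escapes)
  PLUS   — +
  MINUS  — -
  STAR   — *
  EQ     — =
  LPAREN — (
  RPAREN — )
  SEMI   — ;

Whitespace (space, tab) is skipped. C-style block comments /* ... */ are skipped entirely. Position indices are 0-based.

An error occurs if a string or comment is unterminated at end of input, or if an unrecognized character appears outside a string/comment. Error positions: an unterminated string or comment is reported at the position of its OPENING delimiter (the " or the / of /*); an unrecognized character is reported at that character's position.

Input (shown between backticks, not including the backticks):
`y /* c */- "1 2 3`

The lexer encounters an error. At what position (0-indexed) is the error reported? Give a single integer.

Answer: 11

Derivation:
pos=0: emit ID 'y' (now at pos=1)
pos=2: enter COMMENT mode (saw '/*')
exit COMMENT mode (now at pos=9)
pos=9: emit MINUS '-'
pos=11: enter STRING mode
pos=11: ERROR — unterminated string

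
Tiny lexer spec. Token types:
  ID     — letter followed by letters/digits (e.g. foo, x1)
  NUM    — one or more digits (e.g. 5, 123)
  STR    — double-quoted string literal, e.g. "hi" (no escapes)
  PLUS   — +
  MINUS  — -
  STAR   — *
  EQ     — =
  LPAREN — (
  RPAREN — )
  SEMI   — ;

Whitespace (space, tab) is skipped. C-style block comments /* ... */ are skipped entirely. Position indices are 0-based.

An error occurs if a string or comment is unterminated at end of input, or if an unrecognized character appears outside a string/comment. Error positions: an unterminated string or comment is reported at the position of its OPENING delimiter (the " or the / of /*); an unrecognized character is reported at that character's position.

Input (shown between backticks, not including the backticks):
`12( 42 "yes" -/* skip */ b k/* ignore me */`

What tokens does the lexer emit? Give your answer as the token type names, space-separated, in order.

Answer: NUM LPAREN NUM STR MINUS ID ID

Derivation:
pos=0: emit NUM '12' (now at pos=2)
pos=2: emit LPAREN '('
pos=4: emit NUM '42' (now at pos=6)
pos=7: enter STRING mode
pos=7: emit STR "yes" (now at pos=12)
pos=13: emit MINUS '-'
pos=14: enter COMMENT mode (saw '/*')
exit COMMENT mode (now at pos=24)
pos=25: emit ID 'b' (now at pos=26)
pos=27: emit ID 'k' (now at pos=28)
pos=28: enter COMMENT mode (saw '/*')
exit COMMENT mode (now at pos=43)
DONE. 7 tokens: [NUM, LPAREN, NUM, STR, MINUS, ID, ID]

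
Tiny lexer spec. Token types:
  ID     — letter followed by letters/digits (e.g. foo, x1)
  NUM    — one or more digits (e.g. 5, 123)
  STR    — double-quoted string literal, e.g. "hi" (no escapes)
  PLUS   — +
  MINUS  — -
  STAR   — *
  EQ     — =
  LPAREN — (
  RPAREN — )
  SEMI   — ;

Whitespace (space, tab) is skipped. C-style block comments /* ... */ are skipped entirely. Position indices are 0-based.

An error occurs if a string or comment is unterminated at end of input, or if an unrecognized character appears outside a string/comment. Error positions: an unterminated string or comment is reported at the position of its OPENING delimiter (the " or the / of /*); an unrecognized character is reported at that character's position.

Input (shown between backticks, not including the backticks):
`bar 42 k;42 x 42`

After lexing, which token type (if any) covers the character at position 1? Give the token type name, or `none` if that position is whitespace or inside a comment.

Answer: ID

Derivation:
pos=0: emit ID 'bar' (now at pos=3)
pos=4: emit NUM '42' (now at pos=6)
pos=7: emit ID 'k' (now at pos=8)
pos=8: emit SEMI ';'
pos=9: emit NUM '42' (now at pos=11)
pos=12: emit ID 'x' (now at pos=13)
pos=14: emit NUM '42' (now at pos=16)
DONE. 7 tokens: [ID, NUM, ID, SEMI, NUM, ID, NUM]
Position 1: char is 'a' -> ID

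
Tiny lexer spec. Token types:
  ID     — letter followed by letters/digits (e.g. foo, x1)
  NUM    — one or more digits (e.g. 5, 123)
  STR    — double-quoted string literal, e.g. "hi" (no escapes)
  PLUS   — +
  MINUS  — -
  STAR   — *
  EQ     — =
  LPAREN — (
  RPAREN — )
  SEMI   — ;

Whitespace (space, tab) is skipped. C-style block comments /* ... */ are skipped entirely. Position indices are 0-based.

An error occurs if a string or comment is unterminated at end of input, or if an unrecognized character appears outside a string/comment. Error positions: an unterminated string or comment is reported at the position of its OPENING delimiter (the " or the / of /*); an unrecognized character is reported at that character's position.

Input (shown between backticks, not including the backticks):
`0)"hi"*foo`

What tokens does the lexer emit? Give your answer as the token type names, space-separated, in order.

pos=0: emit NUM '0' (now at pos=1)
pos=1: emit RPAREN ')'
pos=2: enter STRING mode
pos=2: emit STR "hi" (now at pos=6)
pos=6: emit STAR '*'
pos=7: emit ID 'foo' (now at pos=10)
DONE. 5 tokens: [NUM, RPAREN, STR, STAR, ID]

Answer: NUM RPAREN STR STAR ID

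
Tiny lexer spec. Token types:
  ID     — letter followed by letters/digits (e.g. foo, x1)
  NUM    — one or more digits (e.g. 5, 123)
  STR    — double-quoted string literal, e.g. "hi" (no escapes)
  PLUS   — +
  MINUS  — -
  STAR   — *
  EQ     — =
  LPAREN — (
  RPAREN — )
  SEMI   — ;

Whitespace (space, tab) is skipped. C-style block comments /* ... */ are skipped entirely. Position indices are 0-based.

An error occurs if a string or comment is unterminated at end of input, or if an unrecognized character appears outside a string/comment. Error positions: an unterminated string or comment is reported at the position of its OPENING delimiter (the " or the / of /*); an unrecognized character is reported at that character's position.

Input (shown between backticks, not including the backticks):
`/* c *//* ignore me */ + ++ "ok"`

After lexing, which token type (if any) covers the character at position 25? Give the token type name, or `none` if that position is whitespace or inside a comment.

pos=0: enter COMMENT mode (saw '/*')
exit COMMENT mode (now at pos=7)
pos=7: enter COMMENT mode (saw '/*')
exit COMMENT mode (now at pos=22)
pos=23: emit PLUS '+'
pos=25: emit PLUS '+'
pos=26: emit PLUS '+'
pos=28: enter STRING mode
pos=28: emit STR "ok" (now at pos=32)
DONE. 4 tokens: [PLUS, PLUS, PLUS, STR]
Position 25: char is '+' -> PLUS

Answer: PLUS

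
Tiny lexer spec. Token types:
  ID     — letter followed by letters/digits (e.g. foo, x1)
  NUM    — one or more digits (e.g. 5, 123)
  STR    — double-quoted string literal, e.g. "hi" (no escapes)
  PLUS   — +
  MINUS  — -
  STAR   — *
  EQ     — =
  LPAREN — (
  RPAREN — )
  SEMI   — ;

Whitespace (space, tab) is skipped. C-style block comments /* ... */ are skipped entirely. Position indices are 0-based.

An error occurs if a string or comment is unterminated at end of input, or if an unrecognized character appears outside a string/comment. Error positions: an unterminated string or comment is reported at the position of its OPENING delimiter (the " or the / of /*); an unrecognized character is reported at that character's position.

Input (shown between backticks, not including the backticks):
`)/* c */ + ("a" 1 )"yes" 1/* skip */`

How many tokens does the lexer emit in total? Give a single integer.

Answer: 8

Derivation:
pos=0: emit RPAREN ')'
pos=1: enter COMMENT mode (saw '/*')
exit COMMENT mode (now at pos=8)
pos=9: emit PLUS '+'
pos=11: emit LPAREN '('
pos=12: enter STRING mode
pos=12: emit STR "a" (now at pos=15)
pos=16: emit NUM '1' (now at pos=17)
pos=18: emit RPAREN ')'
pos=19: enter STRING mode
pos=19: emit STR "yes" (now at pos=24)
pos=25: emit NUM '1' (now at pos=26)
pos=26: enter COMMENT mode (saw '/*')
exit COMMENT mode (now at pos=36)
DONE. 8 tokens: [RPAREN, PLUS, LPAREN, STR, NUM, RPAREN, STR, NUM]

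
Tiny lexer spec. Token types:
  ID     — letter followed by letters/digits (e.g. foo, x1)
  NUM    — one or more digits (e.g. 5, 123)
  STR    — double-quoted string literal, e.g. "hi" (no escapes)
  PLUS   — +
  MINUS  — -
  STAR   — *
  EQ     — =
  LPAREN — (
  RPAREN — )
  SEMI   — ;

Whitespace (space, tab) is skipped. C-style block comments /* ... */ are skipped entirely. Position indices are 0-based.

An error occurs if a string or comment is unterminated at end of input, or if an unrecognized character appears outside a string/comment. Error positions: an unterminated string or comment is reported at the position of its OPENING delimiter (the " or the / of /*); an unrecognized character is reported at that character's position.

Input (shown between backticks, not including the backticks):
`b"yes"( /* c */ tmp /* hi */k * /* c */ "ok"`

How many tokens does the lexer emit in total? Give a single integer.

pos=0: emit ID 'b' (now at pos=1)
pos=1: enter STRING mode
pos=1: emit STR "yes" (now at pos=6)
pos=6: emit LPAREN '('
pos=8: enter COMMENT mode (saw '/*')
exit COMMENT mode (now at pos=15)
pos=16: emit ID 'tmp' (now at pos=19)
pos=20: enter COMMENT mode (saw '/*')
exit COMMENT mode (now at pos=28)
pos=28: emit ID 'k' (now at pos=29)
pos=30: emit STAR '*'
pos=32: enter COMMENT mode (saw '/*')
exit COMMENT mode (now at pos=39)
pos=40: enter STRING mode
pos=40: emit STR "ok" (now at pos=44)
DONE. 7 tokens: [ID, STR, LPAREN, ID, ID, STAR, STR]

Answer: 7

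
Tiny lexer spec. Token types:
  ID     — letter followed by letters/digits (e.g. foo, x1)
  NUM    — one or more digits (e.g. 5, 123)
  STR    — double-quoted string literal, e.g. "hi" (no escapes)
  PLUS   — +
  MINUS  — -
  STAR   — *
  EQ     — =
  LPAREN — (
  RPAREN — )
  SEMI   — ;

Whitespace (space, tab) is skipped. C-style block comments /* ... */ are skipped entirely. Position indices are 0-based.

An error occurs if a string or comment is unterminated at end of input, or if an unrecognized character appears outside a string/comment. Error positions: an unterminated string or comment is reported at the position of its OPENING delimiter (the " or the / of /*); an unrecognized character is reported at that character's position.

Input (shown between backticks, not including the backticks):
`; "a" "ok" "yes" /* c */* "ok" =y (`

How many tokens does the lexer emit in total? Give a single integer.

pos=0: emit SEMI ';'
pos=2: enter STRING mode
pos=2: emit STR "a" (now at pos=5)
pos=6: enter STRING mode
pos=6: emit STR "ok" (now at pos=10)
pos=11: enter STRING mode
pos=11: emit STR "yes" (now at pos=16)
pos=17: enter COMMENT mode (saw '/*')
exit COMMENT mode (now at pos=24)
pos=24: emit STAR '*'
pos=26: enter STRING mode
pos=26: emit STR "ok" (now at pos=30)
pos=31: emit EQ '='
pos=32: emit ID 'y' (now at pos=33)
pos=34: emit LPAREN '('
DONE. 9 tokens: [SEMI, STR, STR, STR, STAR, STR, EQ, ID, LPAREN]

Answer: 9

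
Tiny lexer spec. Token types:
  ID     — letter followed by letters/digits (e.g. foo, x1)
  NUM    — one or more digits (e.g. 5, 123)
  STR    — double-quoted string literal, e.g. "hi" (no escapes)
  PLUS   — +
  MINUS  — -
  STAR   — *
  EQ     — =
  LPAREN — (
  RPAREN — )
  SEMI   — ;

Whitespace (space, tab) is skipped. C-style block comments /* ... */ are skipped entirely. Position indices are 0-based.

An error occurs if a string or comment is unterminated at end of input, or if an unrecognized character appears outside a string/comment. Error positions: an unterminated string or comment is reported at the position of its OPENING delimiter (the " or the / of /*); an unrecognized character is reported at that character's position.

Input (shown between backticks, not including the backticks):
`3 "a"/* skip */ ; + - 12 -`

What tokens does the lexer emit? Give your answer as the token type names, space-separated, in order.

Answer: NUM STR SEMI PLUS MINUS NUM MINUS

Derivation:
pos=0: emit NUM '3' (now at pos=1)
pos=2: enter STRING mode
pos=2: emit STR "a" (now at pos=5)
pos=5: enter COMMENT mode (saw '/*')
exit COMMENT mode (now at pos=15)
pos=16: emit SEMI ';'
pos=18: emit PLUS '+'
pos=20: emit MINUS '-'
pos=22: emit NUM '12' (now at pos=24)
pos=25: emit MINUS '-'
DONE. 7 tokens: [NUM, STR, SEMI, PLUS, MINUS, NUM, MINUS]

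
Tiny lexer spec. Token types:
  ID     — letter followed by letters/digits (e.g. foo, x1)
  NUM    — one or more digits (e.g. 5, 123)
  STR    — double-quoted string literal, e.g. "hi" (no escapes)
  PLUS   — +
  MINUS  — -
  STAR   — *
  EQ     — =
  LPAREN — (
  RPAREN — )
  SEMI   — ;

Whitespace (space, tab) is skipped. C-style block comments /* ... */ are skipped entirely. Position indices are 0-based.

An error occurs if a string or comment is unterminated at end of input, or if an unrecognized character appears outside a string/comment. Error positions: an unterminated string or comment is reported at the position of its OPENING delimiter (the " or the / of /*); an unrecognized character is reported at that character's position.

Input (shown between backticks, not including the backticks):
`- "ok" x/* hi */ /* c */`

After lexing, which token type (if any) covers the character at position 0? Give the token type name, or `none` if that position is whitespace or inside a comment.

Answer: MINUS

Derivation:
pos=0: emit MINUS '-'
pos=2: enter STRING mode
pos=2: emit STR "ok" (now at pos=6)
pos=7: emit ID 'x' (now at pos=8)
pos=8: enter COMMENT mode (saw '/*')
exit COMMENT mode (now at pos=16)
pos=17: enter COMMENT mode (saw '/*')
exit COMMENT mode (now at pos=24)
DONE. 3 tokens: [MINUS, STR, ID]
Position 0: char is '-' -> MINUS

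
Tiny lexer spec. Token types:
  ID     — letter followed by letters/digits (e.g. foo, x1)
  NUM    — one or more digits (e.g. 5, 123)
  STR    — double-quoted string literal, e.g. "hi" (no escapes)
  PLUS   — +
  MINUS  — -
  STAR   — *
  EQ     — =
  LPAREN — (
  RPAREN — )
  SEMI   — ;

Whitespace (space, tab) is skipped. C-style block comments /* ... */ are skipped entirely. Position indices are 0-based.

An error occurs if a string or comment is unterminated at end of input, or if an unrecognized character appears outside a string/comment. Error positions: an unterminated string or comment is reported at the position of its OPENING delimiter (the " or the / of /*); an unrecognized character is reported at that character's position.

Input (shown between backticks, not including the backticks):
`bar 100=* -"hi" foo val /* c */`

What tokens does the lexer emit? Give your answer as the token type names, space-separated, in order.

Answer: ID NUM EQ STAR MINUS STR ID ID

Derivation:
pos=0: emit ID 'bar' (now at pos=3)
pos=4: emit NUM '100' (now at pos=7)
pos=7: emit EQ '='
pos=8: emit STAR '*'
pos=10: emit MINUS '-'
pos=11: enter STRING mode
pos=11: emit STR "hi" (now at pos=15)
pos=16: emit ID 'foo' (now at pos=19)
pos=20: emit ID 'val' (now at pos=23)
pos=24: enter COMMENT mode (saw '/*')
exit COMMENT mode (now at pos=31)
DONE. 8 tokens: [ID, NUM, EQ, STAR, MINUS, STR, ID, ID]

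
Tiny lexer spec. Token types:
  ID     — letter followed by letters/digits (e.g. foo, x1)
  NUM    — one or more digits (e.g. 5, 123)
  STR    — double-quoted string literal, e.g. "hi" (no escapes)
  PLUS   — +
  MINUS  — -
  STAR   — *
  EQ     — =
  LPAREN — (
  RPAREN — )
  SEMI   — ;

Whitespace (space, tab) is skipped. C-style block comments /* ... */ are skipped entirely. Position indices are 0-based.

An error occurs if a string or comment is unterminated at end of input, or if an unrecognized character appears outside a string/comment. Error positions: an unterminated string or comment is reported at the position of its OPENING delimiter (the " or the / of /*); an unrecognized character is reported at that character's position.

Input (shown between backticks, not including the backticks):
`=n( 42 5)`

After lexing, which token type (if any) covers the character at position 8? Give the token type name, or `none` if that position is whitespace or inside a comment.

Answer: RPAREN

Derivation:
pos=0: emit EQ '='
pos=1: emit ID 'n' (now at pos=2)
pos=2: emit LPAREN '('
pos=4: emit NUM '42' (now at pos=6)
pos=7: emit NUM '5' (now at pos=8)
pos=8: emit RPAREN ')'
DONE. 6 tokens: [EQ, ID, LPAREN, NUM, NUM, RPAREN]
Position 8: char is ')' -> RPAREN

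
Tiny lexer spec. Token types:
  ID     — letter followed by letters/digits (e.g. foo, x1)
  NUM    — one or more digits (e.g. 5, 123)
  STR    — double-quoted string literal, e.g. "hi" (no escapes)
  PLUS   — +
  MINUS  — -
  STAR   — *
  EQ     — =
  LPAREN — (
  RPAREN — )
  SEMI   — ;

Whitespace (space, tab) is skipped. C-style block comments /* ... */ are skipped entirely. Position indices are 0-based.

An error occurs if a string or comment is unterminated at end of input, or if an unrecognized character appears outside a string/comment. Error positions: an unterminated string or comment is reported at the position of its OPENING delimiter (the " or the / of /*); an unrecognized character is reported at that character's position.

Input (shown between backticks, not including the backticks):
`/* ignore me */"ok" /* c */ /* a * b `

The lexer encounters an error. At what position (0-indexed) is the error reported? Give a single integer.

Answer: 28

Derivation:
pos=0: enter COMMENT mode (saw '/*')
exit COMMENT mode (now at pos=15)
pos=15: enter STRING mode
pos=15: emit STR "ok" (now at pos=19)
pos=20: enter COMMENT mode (saw '/*')
exit COMMENT mode (now at pos=27)
pos=28: enter COMMENT mode (saw '/*')
pos=28: ERROR — unterminated comment (reached EOF)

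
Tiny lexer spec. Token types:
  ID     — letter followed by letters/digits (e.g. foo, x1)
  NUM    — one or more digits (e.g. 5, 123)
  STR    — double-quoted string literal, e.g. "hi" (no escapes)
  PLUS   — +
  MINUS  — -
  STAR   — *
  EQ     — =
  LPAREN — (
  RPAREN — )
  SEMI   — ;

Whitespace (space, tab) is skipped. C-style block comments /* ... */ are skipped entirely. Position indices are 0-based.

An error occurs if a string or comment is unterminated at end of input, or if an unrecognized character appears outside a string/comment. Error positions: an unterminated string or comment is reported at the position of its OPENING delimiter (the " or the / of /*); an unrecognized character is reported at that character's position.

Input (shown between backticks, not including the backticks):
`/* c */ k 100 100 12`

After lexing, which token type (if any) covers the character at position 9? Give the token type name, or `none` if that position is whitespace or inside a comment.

pos=0: enter COMMENT mode (saw '/*')
exit COMMENT mode (now at pos=7)
pos=8: emit ID 'k' (now at pos=9)
pos=10: emit NUM '100' (now at pos=13)
pos=14: emit NUM '100' (now at pos=17)
pos=18: emit NUM '12' (now at pos=20)
DONE. 4 tokens: [ID, NUM, NUM, NUM]
Position 9: char is ' ' -> none

Answer: none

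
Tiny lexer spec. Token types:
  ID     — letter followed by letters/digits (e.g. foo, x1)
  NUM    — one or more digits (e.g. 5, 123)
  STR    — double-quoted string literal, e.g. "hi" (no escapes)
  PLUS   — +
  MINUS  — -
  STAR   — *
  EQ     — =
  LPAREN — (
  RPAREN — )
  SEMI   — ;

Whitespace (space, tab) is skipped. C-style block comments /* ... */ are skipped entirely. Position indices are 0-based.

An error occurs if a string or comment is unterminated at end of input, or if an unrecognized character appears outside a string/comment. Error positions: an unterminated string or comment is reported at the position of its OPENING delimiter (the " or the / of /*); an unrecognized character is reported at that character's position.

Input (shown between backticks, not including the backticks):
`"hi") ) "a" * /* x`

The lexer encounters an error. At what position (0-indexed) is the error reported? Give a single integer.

pos=0: enter STRING mode
pos=0: emit STR "hi" (now at pos=4)
pos=4: emit RPAREN ')'
pos=6: emit RPAREN ')'
pos=8: enter STRING mode
pos=8: emit STR "a" (now at pos=11)
pos=12: emit STAR '*'
pos=14: enter COMMENT mode (saw '/*')
pos=14: ERROR — unterminated comment (reached EOF)

Answer: 14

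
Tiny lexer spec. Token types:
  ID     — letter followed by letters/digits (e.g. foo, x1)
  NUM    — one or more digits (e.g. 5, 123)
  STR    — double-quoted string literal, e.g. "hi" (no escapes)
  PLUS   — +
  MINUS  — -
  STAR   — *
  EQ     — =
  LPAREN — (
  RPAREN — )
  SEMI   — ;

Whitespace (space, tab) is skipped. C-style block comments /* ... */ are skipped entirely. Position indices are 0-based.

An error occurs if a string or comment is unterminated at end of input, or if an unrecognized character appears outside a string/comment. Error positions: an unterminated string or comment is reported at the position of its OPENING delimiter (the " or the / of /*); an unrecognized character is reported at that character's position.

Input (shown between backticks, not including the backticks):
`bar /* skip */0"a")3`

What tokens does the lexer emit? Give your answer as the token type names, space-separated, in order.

Answer: ID NUM STR RPAREN NUM

Derivation:
pos=0: emit ID 'bar' (now at pos=3)
pos=4: enter COMMENT mode (saw '/*')
exit COMMENT mode (now at pos=14)
pos=14: emit NUM '0' (now at pos=15)
pos=15: enter STRING mode
pos=15: emit STR "a" (now at pos=18)
pos=18: emit RPAREN ')'
pos=19: emit NUM '3' (now at pos=20)
DONE. 5 tokens: [ID, NUM, STR, RPAREN, NUM]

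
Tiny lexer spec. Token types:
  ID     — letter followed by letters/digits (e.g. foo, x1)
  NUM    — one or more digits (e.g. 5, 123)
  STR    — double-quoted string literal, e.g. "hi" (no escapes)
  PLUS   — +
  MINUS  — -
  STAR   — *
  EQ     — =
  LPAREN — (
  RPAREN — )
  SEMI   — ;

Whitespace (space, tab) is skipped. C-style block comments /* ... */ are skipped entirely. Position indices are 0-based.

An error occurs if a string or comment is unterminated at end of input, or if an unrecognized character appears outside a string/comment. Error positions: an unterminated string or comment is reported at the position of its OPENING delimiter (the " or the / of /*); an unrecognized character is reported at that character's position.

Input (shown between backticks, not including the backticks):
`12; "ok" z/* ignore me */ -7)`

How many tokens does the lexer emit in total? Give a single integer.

Answer: 7

Derivation:
pos=0: emit NUM '12' (now at pos=2)
pos=2: emit SEMI ';'
pos=4: enter STRING mode
pos=4: emit STR "ok" (now at pos=8)
pos=9: emit ID 'z' (now at pos=10)
pos=10: enter COMMENT mode (saw '/*')
exit COMMENT mode (now at pos=25)
pos=26: emit MINUS '-'
pos=27: emit NUM '7' (now at pos=28)
pos=28: emit RPAREN ')'
DONE. 7 tokens: [NUM, SEMI, STR, ID, MINUS, NUM, RPAREN]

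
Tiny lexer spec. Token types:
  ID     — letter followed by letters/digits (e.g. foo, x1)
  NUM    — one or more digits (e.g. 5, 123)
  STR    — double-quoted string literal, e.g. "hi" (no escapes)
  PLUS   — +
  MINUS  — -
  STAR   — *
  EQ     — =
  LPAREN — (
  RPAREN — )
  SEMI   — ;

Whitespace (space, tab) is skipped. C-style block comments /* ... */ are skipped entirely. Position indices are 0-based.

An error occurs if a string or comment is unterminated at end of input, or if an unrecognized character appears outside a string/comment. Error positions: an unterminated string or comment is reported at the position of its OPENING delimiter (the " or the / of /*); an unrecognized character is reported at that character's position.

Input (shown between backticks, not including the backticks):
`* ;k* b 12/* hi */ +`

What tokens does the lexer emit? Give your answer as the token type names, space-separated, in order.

pos=0: emit STAR '*'
pos=2: emit SEMI ';'
pos=3: emit ID 'k' (now at pos=4)
pos=4: emit STAR '*'
pos=6: emit ID 'b' (now at pos=7)
pos=8: emit NUM '12' (now at pos=10)
pos=10: enter COMMENT mode (saw '/*')
exit COMMENT mode (now at pos=18)
pos=19: emit PLUS '+'
DONE. 7 tokens: [STAR, SEMI, ID, STAR, ID, NUM, PLUS]

Answer: STAR SEMI ID STAR ID NUM PLUS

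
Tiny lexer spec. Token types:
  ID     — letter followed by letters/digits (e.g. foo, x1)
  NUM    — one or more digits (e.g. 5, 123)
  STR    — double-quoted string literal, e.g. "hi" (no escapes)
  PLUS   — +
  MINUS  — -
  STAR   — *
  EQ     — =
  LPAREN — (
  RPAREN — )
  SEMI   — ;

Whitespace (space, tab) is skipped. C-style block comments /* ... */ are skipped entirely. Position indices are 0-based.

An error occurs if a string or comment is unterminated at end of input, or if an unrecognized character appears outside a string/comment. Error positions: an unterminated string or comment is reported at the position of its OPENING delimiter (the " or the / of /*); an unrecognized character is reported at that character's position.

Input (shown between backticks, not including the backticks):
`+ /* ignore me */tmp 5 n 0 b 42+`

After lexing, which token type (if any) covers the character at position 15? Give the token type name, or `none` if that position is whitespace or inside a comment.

pos=0: emit PLUS '+'
pos=2: enter COMMENT mode (saw '/*')
exit COMMENT mode (now at pos=17)
pos=17: emit ID 'tmp' (now at pos=20)
pos=21: emit NUM '5' (now at pos=22)
pos=23: emit ID 'n' (now at pos=24)
pos=25: emit NUM '0' (now at pos=26)
pos=27: emit ID 'b' (now at pos=28)
pos=29: emit NUM '42' (now at pos=31)
pos=31: emit PLUS '+'
DONE. 8 tokens: [PLUS, ID, NUM, ID, NUM, ID, NUM, PLUS]
Position 15: char is '*' -> none

Answer: none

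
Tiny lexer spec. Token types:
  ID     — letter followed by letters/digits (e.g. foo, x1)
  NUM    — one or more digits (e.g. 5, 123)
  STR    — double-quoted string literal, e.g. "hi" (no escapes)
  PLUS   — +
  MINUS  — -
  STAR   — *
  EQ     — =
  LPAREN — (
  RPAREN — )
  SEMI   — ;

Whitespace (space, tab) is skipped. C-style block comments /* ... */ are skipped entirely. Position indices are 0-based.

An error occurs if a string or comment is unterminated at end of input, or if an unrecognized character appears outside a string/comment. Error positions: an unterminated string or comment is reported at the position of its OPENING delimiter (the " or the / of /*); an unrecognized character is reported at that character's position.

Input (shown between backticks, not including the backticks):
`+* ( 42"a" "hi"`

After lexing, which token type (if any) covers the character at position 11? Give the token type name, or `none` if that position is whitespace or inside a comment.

pos=0: emit PLUS '+'
pos=1: emit STAR '*'
pos=3: emit LPAREN '('
pos=5: emit NUM '42' (now at pos=7)
pos=7: enter STRING mode
pos=7: emit STR "a" (now at pos=10)
pos=11: enter STRING mode
pos=11: emit STR "hi" (now at pos=15)
DONE. 6 tokens: [PLUS, STAR, LPAREN, NUM, STR, STR]
Position 11: char is '"' -> STR

Answer: STR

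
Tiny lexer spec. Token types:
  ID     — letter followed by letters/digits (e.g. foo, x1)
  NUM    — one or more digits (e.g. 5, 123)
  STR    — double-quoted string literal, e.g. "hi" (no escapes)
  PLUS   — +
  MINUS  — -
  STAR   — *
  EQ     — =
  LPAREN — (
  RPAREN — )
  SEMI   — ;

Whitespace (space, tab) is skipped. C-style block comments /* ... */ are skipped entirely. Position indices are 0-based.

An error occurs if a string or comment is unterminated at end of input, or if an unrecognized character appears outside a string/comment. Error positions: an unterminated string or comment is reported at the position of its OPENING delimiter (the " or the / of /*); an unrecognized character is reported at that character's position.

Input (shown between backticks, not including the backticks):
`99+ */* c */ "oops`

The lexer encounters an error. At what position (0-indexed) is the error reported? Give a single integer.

pos=0: emit NUM '99' (now at pos=2)
pos=2: emit PLUS '+'
pos=4: emit STAR '*'
pos=5: enter COMMENT mode (saw '/*')
exit COMMENT mode (now at pos=12)
pos=13: enter STRING mode
pos=13: ERROR — unterminated string

Answer: 13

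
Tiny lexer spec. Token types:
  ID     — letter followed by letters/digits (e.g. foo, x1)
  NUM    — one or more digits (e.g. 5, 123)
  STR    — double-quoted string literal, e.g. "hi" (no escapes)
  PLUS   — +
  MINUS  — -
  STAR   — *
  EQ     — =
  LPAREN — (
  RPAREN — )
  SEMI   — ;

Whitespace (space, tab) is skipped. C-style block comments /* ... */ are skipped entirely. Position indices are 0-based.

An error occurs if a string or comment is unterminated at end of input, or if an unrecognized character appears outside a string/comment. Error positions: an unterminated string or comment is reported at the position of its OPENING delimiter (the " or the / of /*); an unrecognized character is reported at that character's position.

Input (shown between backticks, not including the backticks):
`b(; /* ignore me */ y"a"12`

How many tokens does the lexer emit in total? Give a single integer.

pos=0: emit ID 'b' (now at pos=1)
pos=1: emit LPAREN '('
pos=2: emit SEMI ';'
pos=4: enter COMMENT mode (saw '/*')
exit COMMENT mode (now at pos=19)
pos=20: emit ID 'y' (now at pos=21)
pos=21: enter STRING mode
pos=21: emit STR "a" (now at pos=24)
pos=24: emit NUM '12' (now at pos=26)
DONE. 6 tokens: [ID, LPAREN, SEMI, ID, STR, NUM]

Answer: 6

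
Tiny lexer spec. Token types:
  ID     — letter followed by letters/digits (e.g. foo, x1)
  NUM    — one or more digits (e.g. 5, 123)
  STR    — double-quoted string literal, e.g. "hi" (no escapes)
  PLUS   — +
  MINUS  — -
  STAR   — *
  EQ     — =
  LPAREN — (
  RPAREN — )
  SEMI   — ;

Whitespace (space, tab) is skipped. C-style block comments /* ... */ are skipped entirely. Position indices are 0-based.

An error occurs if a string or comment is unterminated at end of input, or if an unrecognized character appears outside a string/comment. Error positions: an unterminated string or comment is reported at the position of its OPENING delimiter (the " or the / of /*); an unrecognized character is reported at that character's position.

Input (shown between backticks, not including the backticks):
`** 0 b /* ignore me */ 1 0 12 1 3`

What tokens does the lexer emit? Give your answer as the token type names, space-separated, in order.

pos=0: emit STAR '*'
pos=1: emit STAR '*'
pos=3: emit NUM '0' (now at pos=4)
pos=5: emit ID 'b' (now at pos=6)
pos=7: enter COMMENT mode (saw '/*')
exit COMMENT mode (now at pos=22)
pos=23: emit NUM '1' (now at pos=24)
pos=25: emit NUM '0' (now at pos=26)
pos=27: emit NUM '12' (now at pos=29)
pos=30: emit NUM '1' (now at pos=31)
pos=32: emit NUM '3' (now at pos=33)
DONE. 9 tokens: [STAR, STAR, NUM, ID, NUM, NUM, NUM, NUM, NUM]

Answer: STAR STAR NUM ID NUM NUM NUM NUM NUM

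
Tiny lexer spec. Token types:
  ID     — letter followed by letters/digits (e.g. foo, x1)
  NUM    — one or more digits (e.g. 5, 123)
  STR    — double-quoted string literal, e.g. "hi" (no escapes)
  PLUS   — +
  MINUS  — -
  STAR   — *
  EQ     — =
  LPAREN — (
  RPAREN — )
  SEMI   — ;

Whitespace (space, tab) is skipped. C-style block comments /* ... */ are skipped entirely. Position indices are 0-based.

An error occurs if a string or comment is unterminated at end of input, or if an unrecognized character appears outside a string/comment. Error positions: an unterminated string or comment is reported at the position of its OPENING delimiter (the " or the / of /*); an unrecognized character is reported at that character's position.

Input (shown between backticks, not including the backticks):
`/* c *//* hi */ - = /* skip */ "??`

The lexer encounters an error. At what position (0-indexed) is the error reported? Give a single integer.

pos=0: enter COMMENT mode (saw '/*')
exit COMMENT mode (now at pos=7)
pos=7: enter COMMENT mode (saw '/*')
exit COMMENT mode (now at pos=15)
pos=16: emit MINUS '-'
pos=18: emit EQ '='
pos=20: enter COMMENT mode (saw '/*')
exit COMMENT mode (now at pos=30)
pos=31: enter STRING mode
pos=31: ERROR — unterminated string

Answer: 31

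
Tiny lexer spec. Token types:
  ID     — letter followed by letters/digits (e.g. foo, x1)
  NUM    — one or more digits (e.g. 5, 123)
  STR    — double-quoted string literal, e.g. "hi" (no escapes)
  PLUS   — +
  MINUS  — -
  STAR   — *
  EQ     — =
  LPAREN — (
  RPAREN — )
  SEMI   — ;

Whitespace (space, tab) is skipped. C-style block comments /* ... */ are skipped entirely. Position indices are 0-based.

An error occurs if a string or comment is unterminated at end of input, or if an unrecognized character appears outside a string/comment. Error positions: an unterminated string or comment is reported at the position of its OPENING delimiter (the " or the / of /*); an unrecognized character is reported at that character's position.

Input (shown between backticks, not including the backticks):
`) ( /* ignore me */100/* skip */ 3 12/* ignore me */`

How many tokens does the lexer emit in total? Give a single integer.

Answer: 5

Derivation:
pos=0: emit RPAREN ')'
pos=2: emit LPAREN '('
pos=4: enter COMMENT mode (saw '/*')
exit COMMENT mode (now at pos=19)
pos=19: emit NUM '100' (now at pos=22)
pos=22: enter COMMENT mode (saw '/*')
exit COMMENT mode (now at pos=32)
pos=33: emit NUM '3' (now at pos=34)
pos=35: emit NUM '12' (now at pos=37)
pos=37: enter COMMENT mode (saw '/*')
exit COMMENT mode (now at pos=52)
DONE. 5 tokens: [RPAREN, LPAREN, NUM, NUM, NUM]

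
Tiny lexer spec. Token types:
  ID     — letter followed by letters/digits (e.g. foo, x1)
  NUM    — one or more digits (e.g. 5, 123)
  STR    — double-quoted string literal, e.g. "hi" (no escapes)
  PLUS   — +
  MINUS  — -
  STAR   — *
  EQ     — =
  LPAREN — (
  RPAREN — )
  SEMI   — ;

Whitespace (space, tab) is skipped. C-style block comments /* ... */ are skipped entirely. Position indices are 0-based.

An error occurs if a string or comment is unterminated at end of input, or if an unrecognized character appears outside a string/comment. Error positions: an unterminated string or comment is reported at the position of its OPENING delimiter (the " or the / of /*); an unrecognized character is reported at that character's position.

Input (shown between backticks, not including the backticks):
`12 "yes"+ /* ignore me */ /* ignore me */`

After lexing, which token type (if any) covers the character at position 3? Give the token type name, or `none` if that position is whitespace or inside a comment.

Answer: STR

Derivation:
pos=0: emit NUM '12' (now at pos=2)
pos=3: enter STRING mode
pos=3: emit STR "yes" (now at pos=8)
pos=8: emit PLUS '+'
pos=10: enter COMMENT mode (saw '/*')
exit COMMENT mode (now at pos=25)
pos=26: enter COMMENT mode (saw '/*')
exit COMMENT mode (now at pos=41)
DONE. 3 tokens: [NUM, STR, PLUS]
Position 3: char is '"' -> STR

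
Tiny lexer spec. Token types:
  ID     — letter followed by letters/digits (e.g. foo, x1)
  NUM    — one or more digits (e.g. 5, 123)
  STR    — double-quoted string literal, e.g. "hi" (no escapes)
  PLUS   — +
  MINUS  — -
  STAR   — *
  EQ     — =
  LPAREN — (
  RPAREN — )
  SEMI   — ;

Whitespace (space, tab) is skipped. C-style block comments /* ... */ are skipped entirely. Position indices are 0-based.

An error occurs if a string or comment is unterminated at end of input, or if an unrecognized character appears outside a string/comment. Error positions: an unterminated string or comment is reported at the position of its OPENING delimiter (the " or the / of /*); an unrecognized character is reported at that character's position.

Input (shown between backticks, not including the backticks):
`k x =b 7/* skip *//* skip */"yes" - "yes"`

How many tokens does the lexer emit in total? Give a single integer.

Answer: 8

Derivation:
pos=0: emit ID 'k' (now at pos=1)
pos=2: emit ID 'x' (now at pos=3)
pos=4: emit EQ '='
pos=5: emit ID 'b' (now at pos=6)
pos=7: emit NUM '7' (now at pos=8)
pos=8: enter COMMENT mode (saw '/*')
exit COMMENT mode (now at pos=18)
pos=18: enter COMMENT mode (saw '/*')
exit COMMENT mode (now at pos=28)
pos=28: enter STRING mode
pos=28: emit STR "yes" (now at pos=33)
pos=34: emit MINUS '-'
pos=36: enter STRING mode
pos=36: emit STR "yes" (now at pos=41)
DONE. 8 tokens: [ID, ID, EQ, ID, NUM, STR, MINUS, STR]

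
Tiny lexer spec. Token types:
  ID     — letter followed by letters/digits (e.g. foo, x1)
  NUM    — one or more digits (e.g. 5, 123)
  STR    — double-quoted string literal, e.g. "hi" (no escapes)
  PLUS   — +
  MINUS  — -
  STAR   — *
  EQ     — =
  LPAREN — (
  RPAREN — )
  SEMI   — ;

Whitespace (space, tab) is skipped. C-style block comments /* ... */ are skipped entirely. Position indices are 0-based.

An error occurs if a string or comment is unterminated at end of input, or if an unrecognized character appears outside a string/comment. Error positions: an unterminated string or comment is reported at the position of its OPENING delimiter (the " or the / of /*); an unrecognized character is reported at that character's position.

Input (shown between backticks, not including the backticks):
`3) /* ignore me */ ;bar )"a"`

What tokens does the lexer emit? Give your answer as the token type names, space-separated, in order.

Answer: NUM RPAREN SEMI ID RPAREN STR

Derivation:
pos=0: emit NUM '3' (now at pos=1)
pos=1: emit RPAREN ')'
pos=3: enter COMMENT mode (saw '/*')
exit COMMENT mode (now at pos=18)
pos=19: emit SEMI ';'
pos=20: emit ID 'bar' (now at pos=23)
pos=24: emit RPAREN ')'
pos=25: enter STRING mode
pos=25: emit STR "a" (now at pos=28)
DONE. 6 tokens: [NUM, RPAREN, SEMI, ID, RPAREN, STR]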